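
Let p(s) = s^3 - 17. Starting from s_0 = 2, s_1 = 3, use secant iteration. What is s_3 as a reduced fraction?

20801/8137

p(2) = -9, p(3) = 10. s_2 = 3 - 10·(3 - 2)/(10 - (-9)) = 47/19.
p(3) = 10, p(47/19) = -12780/6859. s_3 = (47/19) - (-12780/6859)·((47/19) - 3)/((-12780/6859) - 10) = 20801/8137.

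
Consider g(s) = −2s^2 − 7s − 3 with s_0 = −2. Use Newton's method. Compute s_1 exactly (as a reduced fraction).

g'(s) = −4s − 7.
g(−2) = 3, g'(−2) = 1, so s_1 = (−2) − 3/1 = −5.

−5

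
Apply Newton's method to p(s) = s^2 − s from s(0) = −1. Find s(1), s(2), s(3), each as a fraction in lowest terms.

p'(s) = 2s − 1.
p(−1) = 2, p'(−1) = −3, so s(1) = (−1) − 2/(−3) = −1/3.
p(−1/3) = 4/9, p'(−1/3) = −5/3, so s(2) = (−1/3) − (4/9)/(−5/3) = −1/15.
p(−1/15) = 16/225, p'(−1/15) = −17/15, so s(3) = (−1/15) − (16/225)/(−17/15) = −1/255.

s(1) = −1/3, s(2) = −1/15, s(3) = −1/255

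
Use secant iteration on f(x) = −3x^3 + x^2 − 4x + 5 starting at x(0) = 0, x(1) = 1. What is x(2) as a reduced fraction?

f(0) = 5, f(1) = −1. x(2) = 1 − (−1)·(1 − 0)/((−1) − 5) = 5/6.

5/6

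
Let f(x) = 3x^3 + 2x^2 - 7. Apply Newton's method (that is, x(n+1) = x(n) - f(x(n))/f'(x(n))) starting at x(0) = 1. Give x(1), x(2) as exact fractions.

x(1) = 15/13, x(2) = 41479/36465

f'(x) = 9x^2 + 4x.
f(1) = -2, f'(1) = 13, so x(1) = 1 - (-2)/13 = 15/13.
f(15/13) = 596/2197, f'(15/13) = 2805/169, so x(2) = (15/13) - (596/2197)/(2805/169) = 41479/36465.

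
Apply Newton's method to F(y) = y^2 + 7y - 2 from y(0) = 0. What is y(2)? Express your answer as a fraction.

F'(y) = 2y + 7.
F(0) = -2, F'(0) = 7, so y(1) = 0 - (-2)/7 = 2/7.
F(2/7) = 4/49, F'(2/7) = 53/7, so y(2) = (2/7) - (4/49)/(53/7) = 102/371.

102/371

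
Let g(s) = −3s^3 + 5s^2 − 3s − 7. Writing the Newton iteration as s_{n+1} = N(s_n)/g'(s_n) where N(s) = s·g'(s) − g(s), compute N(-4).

471

g'(s) = −9s^2 + 10s − 3.
N(s) = s·g'(s) − g(s) = s·(−9s^2 + 10s − 3) − (−3s^3 + 5s^2 − 3s − 7) = −6s^3 + 5s^2 + 7.
N(-4) = 471.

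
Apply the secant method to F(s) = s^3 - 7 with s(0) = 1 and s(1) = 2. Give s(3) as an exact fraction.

F(1) = -6, F(2) = 1. s(2) = 2 - 1·(2 - 1)/(1 - (-6)) = 13/7.
F(2) = 1, F(13/7) = -204/343. s(3) = (13/7) - (-204/343)·((13/7) - 2)/((-204/343) - 1) = 1045/547.

1045/547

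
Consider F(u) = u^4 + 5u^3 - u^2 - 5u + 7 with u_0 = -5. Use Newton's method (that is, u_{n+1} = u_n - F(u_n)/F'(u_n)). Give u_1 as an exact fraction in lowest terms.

F'(u) = 4u^3 + 15u^2 - 2u - 5.
F(-5) = 7, F'(-5) = -120, so u_1 = (-5) - 7/(-120) = -593/120.

-593/120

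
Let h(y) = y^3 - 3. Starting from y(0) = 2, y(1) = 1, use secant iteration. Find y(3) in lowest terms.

291/193

h(2) = 5, h(1) = -2. y(2) = 1 - (-2)·(1 - 2)/((-2) - 5) = 9/7.
h(1) = -2, h(9/7) = -300/343. y(3) = (9/7) - (-300/343)·((9/7) - 1)/((-300/343) - (-2)) = 291/193.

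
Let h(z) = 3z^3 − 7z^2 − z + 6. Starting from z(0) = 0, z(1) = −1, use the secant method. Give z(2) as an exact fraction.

h(0) = 6, h(−1) = −3. z(2) = (−1) − (−3)·((−1) − 0)/((−3) − 6) = −2/3.

−2/3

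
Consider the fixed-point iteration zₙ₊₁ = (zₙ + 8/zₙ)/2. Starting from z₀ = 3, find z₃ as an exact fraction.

z₁ = (3 + 8/3)/2 = 17/6.
z₂ = (17/6 + 8/(17/6))/2 = 577/204.
z₃ = (577/204 + 8/(577/204))/2 = 665857/235416.

665857/235416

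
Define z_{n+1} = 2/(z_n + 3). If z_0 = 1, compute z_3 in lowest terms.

z_1 = 2/(1 + 3) = 1/2.
z_2 = 2/(1/2 + 3) = 4/7.
z_3 = 2/(4/7 + 3) = 14/25.

14/25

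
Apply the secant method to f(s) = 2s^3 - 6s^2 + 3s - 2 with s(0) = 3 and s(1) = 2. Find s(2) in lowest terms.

f(3) = 7, f(2) = -4. s(2) = 2 - (-4)·(2 - 3)/((-4) - 7) = 26/11.

26/11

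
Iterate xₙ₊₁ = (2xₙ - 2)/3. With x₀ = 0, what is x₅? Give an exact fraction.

-422/243

x₁ = (2·0 - 2)/3 = -2/3.
x₂ = (2·(-2/3) - 2)/3 = -10/9.
x₃ = (2·(-10/9) - 2)/3 = -38/27.
x₄ = (2·(-38/27) - 2)/3 = -130/81.
x₅ = (2·(-130/81) - 2)/3 = -422/243.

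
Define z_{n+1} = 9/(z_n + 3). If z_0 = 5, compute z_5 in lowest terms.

z_1 = 9/(5 + 3) = 9/8.
z_2 = 9/(9/8 + 3) = 24/11.
z_3 = 9/(24/11 + 3) = 33/19.
z_4 = 9/(33/19 + 3) = 19/10.
z_5 = 9/(19/10 + 3) = 90/49.

90/49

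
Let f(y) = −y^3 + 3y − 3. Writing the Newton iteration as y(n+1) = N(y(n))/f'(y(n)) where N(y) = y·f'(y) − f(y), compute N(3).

−51

f'(y) = −3y^2 + 3.
N(y) = y·f'(y) − f(y) = y·(−3y^2 + 3) − (−y^3 + 3y − 3) = −2y^3 + 3.
N(3) = −51.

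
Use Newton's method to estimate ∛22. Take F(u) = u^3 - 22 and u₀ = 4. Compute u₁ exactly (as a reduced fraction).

F'(u) = 3u^2.
F(4) = 42, F'(4) = 48, so u₁ = 4 - 42/48 = 25/8.

25/8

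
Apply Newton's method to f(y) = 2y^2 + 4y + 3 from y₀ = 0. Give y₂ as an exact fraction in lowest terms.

-15/8

f'(y) = 4y + 4.
f(0) = 3, f'(0) = 4, so y₁ = 0 - 3/4 = -3/4.
f(-3/4) = 9/8, f'(-3/4) = 1, so y₂ = (-3/4) - (9/8)/1 = -15/8.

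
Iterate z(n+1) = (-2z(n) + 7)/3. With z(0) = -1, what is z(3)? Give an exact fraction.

19/9

z(1) = (-2·(-1) + 7)/3 = 3.
z(2) = (-2·3 + 7)/3 = 1/3.
z(3) = (-2·(1/3) + 7)/3 = 19/9.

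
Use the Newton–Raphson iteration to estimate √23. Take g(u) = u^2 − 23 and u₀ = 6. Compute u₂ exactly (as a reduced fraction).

g'(u) = 2u.
g(6) = 13, g'(6) = 12, so u₁ = 6 − 13/12 = 59/12.
g(59/12) = 169/144, g'(59/12) = 59/6, so u₂ = (59/12) − (169/144)/(59/6) = 6793/1416.

6793/1416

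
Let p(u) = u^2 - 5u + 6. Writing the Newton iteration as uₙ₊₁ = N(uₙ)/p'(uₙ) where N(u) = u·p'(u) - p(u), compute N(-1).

-5

p'(u) = 2u - 5.
N(u) = u·p'(u) - p(u) = u·(2u - 5) - (u^2 - 5u + 6) = u^2 - 6.
N(-1) = -5.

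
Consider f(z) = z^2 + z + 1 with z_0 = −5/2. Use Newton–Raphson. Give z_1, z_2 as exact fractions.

f'(z) = 2z + 1.
f(−5/2) = 19/4, f'(−5/2) = −4, so z_1 = (−5/2) − (19/4)/(−4) = −21/16.
f(−21/16) = 361/256, f'(−21/16) = −13/8, so z_2 = (−21/16) − (361/256)/(−13/8) = −185/416.

z_1 = −21/16, z_2 = −185/416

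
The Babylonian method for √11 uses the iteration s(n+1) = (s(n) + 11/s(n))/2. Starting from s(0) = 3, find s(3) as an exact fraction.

79201/23880

s(1) = (3 + 11/3)/2 = 10/3.
s(2) = (10/3 + 11/(10/3))/2 = 199/60.
s(3) = (199/60 + 11/(199/60))/2 = 79201/23880.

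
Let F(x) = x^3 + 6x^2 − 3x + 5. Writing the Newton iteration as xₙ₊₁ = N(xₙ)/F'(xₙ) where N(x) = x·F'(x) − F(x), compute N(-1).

−1

F'(x) = 3x^2 + 12x − 3.
N(x) = x·F'(x) − F(x) = x·(3x^2 + 12x − 3) − (x^3 + 6x^2 − 3x + 5) = 2x^3 + 6x^2 − 5.
N(-1) = −1.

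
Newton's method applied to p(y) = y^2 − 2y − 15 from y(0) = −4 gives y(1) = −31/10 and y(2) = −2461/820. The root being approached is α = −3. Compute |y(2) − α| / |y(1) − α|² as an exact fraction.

5/41

y(1) − α = −31/10 − (−3) = −31/10 + 3 = −1/10, so |y(1) − α| = 1/10.
y(2) − α = −2461/820 − (−3) = −2461/820 + 3 = −1/820, so |y(2) − α| = 1/820.
|y(1) − α|² = 1/100.
Ratio = (1/820) / (1/100) = 5/41.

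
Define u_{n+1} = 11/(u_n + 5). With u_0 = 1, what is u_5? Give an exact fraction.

u_1 = 11/(1 + 5) = 11/6.
u_2 = 11/(11/6 + 5) = 66/41.
u_3 = 11/(66/41 + 5) = 451/271.
u_4 = 11/(451/271 + 5) = 2981/1806.
u_5 = 11/(2981/1806 + 5) = 19866/12011.

19866/12011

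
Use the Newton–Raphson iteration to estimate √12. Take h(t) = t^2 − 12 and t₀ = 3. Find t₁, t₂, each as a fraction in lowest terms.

h'(t) = 2t.
h(3) = −3, h'(3) = 6, so t₁ = 3 − (−3)/6 = 7/2.
h(7/2) = 1/4, h'(7/2) = 7, so t₂ = (7/2) − (1/4)/7 = 97/28.

t₁ = 7/2, t₂ = 97/28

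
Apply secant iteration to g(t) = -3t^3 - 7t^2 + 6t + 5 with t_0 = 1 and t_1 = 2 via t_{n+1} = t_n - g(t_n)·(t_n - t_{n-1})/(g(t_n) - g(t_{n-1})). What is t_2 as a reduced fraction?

g(1) = 1, g(2) = -35. t_2 = 2 - (-35)·(2 - 1)/((-35) - 1) = 37/36.

37/36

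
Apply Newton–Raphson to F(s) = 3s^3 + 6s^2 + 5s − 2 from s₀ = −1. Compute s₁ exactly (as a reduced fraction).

1

F'(s) = 9s^2 + 12s + 5.
F(−1) = −4, F'(−1) = 2, so s₁ = (−1) − (−4)/2 = 1.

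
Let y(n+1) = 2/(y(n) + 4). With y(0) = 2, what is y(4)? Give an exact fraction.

58/129

y(1) = 2/(2 + 4) = 1/3.
y(2) = 2/(1/3 + 4) = 6/13.
y(3) = 2/(6/13 + 4) = 13/29.
y(4) = 2/(13/29 + 4) = 58/129.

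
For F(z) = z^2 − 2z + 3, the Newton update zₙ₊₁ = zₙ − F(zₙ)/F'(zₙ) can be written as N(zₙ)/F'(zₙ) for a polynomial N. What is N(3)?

6

F'(z) = 2z − 2.
N(z) = z·F'(z) − F(z) = z·(2z − 2) − (z^2 − 2z + 3) = z^2 − 3.
N(3) = 6.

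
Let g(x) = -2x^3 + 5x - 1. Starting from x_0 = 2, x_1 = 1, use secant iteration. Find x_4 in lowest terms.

39489875/28556009

g(2) = -7, g(1) = 2. x_2 = 1 - 2·(1 - 2)/(2 - (-7)) = 11/9.
g(1) = 2, g(11/9) = 1064/729. x_3 = (11/9) - (1064/729)·((11/9) - 1)/((1064/729) - 2) = 359/197.
g(11/9) = 1064/729, g(359/197) = -30519776/7645373. x_4 = (359/197) - (-30519776/7645373)·((359/197) - (11/9))/((-30519776/7645373) - (1064/729)) = 39489875/28556009.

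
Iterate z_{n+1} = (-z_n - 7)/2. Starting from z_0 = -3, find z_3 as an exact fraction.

z_1 = (-(-3) - 7)/2 = -2.
z_2 = (-(-2) - 7)/2 = -5/2.
z_3 = (-(-5/2) - 7)/2 = -9/4.

-9/4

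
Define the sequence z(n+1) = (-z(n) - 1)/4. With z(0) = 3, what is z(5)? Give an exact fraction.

-13/64

z(1) = (-3 - 1)/4 = -1.
z(2) = (-(-1) - 1)/4 = 0.
z(3) = (-0 - 1)/4 = -1/4.
z(4) = (-(-1/4) - 1)/4 = -3/16.
z(5) = (-(-3/16) - 1)/4 = -13/64.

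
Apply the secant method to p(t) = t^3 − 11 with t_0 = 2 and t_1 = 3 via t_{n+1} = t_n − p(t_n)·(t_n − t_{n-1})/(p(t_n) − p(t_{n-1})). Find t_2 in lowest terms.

p(2) = −3, p(3) = 16. t_2 = 3 − 16·(3 − 2)/(16 − (−3)) = 41/19.

41/19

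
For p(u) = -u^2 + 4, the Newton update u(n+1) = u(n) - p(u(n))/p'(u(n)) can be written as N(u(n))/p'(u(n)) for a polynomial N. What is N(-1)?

p'(u) = -2u.
N(u) = u·p'(u) - p(u) = u·(-2u) - (-u^2 + 4) = -u^2 - 4.
N(-1) = -5.

-5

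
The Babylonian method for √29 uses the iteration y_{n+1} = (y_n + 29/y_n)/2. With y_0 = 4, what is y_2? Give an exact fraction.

3881/720

y_1 = (4 + 29/4)/2 = 45/8.
y_2 = (45/8 + 29/(45/8))/2 = 3881/720.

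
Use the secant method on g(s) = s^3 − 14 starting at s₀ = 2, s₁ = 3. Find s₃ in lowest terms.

g(2) = −6, g(3) = 13. s₂ = 3 − 13·(3 − 2)/(13 − (−6)) = 44/19.
g(3) = 13, g(44/19) = −10842/6859. s₃ = (44/19) − (−10842/6859)·((44/19) − 3)/((−10842/6859) − 13) = 18386/7693.

18386/7693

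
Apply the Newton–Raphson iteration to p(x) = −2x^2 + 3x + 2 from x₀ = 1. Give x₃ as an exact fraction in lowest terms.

2650/1261

p'(x) = −4x + 3.
p(1) = 3, p'(1) = −1, so x₁ = 1 − 3/(−1) = 4.
p(4) = −18, p'(4) = −13, so x₂ = 4 − (−18)/(−13) = 34/13.
p(34/13) = −648/169, p'(34/13) = −97/13, so x₃ = (34/13) − (−648/169)/(−97/13) = 2650/1261.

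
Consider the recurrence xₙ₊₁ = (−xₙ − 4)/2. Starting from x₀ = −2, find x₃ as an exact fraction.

−5/4

x₁ = (−(−2) − 4)/2 = −1.
x₂ = (−(−1) − 4)/2 = −3/2.
x₃ = (−(−3/2) − 4)/2 = −5/4.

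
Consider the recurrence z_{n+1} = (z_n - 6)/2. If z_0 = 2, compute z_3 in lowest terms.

z_1 = (2 - 6)/2 = -2.
z_2 = ((-2) - 6)/2 = -4.
z_3 = ((-4) - 6)/2 = -5.

-5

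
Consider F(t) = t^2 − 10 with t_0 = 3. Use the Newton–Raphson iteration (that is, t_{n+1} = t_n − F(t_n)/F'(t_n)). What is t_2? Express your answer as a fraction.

721/228

F'(t) = 2t.
F(3) = −1, F'(3) = 6, so t_1 = 3 − (−1)/6 = 19/6.
F(19/6) = 1/36, F'(19/6) = 19/3, so t_2 = (19/6) − (1/36)/(19/3) = 721/228.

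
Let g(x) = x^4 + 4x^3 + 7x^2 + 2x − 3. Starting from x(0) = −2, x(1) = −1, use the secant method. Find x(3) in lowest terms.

g(−2) = 5, g(−1) = −1. x(2) = (−1) − (−1)·((−1) − (−2))/((−1) − 5) = −7/6.
g(−1) = −1, g(−7/6) = −395/1296. x(3) = (−7/6) − (−395/1296)·((−7/6) − (−1))/((−395/1296) − (−1)) = −1117/901.

−1117/901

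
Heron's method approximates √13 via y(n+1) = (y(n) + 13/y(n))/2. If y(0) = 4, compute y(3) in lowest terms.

5597777/1552544

y(1) = (4 + 13/4)/2 = 29/8.
y(2) = (29/8 + 13/(29/8))/2 = 1673/464.
y(3) = (1673/464 + 13/(1673/464))/2 = 5597777/1552544.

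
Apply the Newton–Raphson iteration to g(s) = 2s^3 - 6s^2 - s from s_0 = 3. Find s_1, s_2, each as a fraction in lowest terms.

g'(s) = 6s^2 - 12s - 1.
g(3) = -3, g'(3) = 17, so s_1 = 3 - (-3)/17 = 54/17.
g(54/17) = 1890/4913, g'(54/17) = 6191/289, so s_2 = (54/17) - (1890/4913)/(6191/289) = 332424/105247.

s_1 = 54/17, s_2 = 332424/105247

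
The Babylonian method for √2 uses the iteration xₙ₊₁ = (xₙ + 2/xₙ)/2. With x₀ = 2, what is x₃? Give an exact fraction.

x₁ = (2 + 2/2)/2 = 3/2.
x₂ = (3/2 + 2/(3/2))/2 = 17/12.
x₃ = (17/12 + 2/(17/12))/2 = 577/408.

577/408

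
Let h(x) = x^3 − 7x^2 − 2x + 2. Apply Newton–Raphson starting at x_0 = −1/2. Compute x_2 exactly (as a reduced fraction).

h'(x) = 3x^2 − 14x − 2.
h(−1/2) = 9/8, h'(−1/2) = 23/4, so x_1 = (−1/2) − (9/8)/(23/4) = −16/23.
h(−16/23) = −4050/12167, h'(−16/23) = 4862/529, so x_2 = (−16/23) − (−4050/12167)/(4862/529) = −36871/55913.

−36871/55913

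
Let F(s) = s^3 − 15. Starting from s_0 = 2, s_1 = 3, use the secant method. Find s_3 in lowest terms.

F(2) = −7, F(3) = 12. s_2 = 3 − 12·(3 − 2)/(12 − (−7)) = 45/19.
F(3) = 12, F(45/19) = −11760/6859. s_3 = (45/19) − (−11760/6859)·((45/19) − 3)/((−11760/6859) − 12) = 6395/2613.

6395/2613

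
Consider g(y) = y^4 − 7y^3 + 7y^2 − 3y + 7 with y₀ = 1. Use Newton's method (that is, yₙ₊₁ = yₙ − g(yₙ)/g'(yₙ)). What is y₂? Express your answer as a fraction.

15487/10052

g'(y) = 4y^3 − 21y^2 + 14y − 3.
g(1) = 5, g'(1) = −6, so y₁ = 1 − 5/(−6) = 11/6.
g(11/6) = −8825/1296, g'(11/6) = −2513/108, so y₂ = (11/6) − (−8825/1296)/(−2513/108) = 15487/10052.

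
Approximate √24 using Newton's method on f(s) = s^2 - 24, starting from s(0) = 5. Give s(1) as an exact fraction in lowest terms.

49/10

f'(s) = 2s.
f(5) = 1, f'(5) = 10, so s(1) = 5 - 1/10 = 49/10.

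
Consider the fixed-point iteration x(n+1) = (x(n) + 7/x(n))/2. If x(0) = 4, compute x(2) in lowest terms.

977/368

x(1) = (4 + 7/4)/2 = 23/8.
x(2) = (23/8 + 7/(23/8))/2 = 977/368.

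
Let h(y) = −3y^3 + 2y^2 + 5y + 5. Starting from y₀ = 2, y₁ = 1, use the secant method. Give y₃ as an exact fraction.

197/97

h(2) = −1, h(1) = 9. y₂ = 1 − 9·(1 − 2)/(9 − (−1)) = 19/10.
h(1) = 9, h(19/10) = 1143/1000. y₃ = (19/10) − (1143/1000)·((19/10) − 1)/((1143/1000) − 9) = 197/97.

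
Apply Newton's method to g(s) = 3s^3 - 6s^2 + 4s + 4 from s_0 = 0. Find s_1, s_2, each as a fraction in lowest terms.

g'(s) = 9s^2 - 12s + 4.
g(0) = 4, g'(0) = 4, so s_1 = 0 - 4/4 = -1.
g(-1) = -9, g'(-1) = 25, so s_2 = (-1) - (-9)/25 = -16/25.

s_1 = -1, s_2 = -16/25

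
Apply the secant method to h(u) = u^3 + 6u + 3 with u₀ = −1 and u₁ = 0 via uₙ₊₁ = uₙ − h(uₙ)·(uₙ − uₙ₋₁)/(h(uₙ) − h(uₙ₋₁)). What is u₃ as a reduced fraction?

−49/101

h(−1) = −4, h(0) = 3. u₂ = 0 − 3·(0 − (−1))/(3 − (−4)) = −3/7.
h(0) = 3, h(−3/7) = 120/343. u₃ = (−3/7) − (120/343)·((−3/7) − 0)/((120/343) − 3) = −49/101.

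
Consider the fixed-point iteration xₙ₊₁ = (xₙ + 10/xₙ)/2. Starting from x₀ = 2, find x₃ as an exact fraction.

15761/4984

x₁ = (2 + 10/2)/2 = 7/2.
x₂ = (7/2 + 10/(7/2))/2 = 89/28.
x₃ = (89/28 + 10/(89/28))/2 = 15761/4984.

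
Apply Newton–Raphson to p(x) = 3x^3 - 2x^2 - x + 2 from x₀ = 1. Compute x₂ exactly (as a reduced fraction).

7/3

p'(x) = 9x^2 - 4x - 1.
p(1) = 2, p'(1) = 4, so x₁ = 1 - 2/4 = 1/2.
p(1/2) = 11/8, p'(1/2) = -3/4, so x₂ = (1/2) - (11/8)/(-3/4) = 7/3.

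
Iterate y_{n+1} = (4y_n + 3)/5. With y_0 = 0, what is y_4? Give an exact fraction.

1107/625

y_1 = (4·0 + 3)/5 = 3/5.
y_2 = (4·(3/5) + 3)/5 = 27/25.
y_3 = (4·(27/25) + 3)/5 = 183/125.
y_4 = (4·(183/125) + 3)/5 = 1107/625.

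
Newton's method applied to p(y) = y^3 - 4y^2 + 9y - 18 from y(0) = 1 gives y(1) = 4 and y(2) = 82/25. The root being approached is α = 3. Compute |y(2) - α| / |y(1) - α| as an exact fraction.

y(1) - α = 4 - 3 = 1, so |y(1) - α| = 1.
y(2) - α = 82/25 - 3 = 7/25, so |y(2) - α| = 7/25.
Ratio = (7/25) / 1 = 7/25.

7/25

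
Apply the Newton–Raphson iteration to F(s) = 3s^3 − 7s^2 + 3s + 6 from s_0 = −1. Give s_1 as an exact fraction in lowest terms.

F'(s) = 9s^2 − 14s + 3.
F(−1) = −7, F'(−1) = 26, so s_1 = (−1) − (−7)/26 = −19/26.

−19/26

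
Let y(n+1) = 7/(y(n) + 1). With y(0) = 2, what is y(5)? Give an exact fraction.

707/318

y(1) = 7/(2 + 1) = 7/3.
y(2) = 7/(7/3 + 1) = 21/10.
y(3) = 7/(21/10 + 1) = 70/31.
y(4) = 7/(70/31 + 1) = 217/101.
y(5) = 7/(217/101 + 1) = 707/318.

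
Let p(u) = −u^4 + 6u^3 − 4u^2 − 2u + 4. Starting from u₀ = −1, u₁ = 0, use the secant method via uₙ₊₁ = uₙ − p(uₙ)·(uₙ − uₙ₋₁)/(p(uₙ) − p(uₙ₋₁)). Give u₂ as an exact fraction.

−4/9

p(−1) = −5, p(0) = 4. u₂ = 0 − 4·(0 − (−1))/(4 − (−5)) = −4/9.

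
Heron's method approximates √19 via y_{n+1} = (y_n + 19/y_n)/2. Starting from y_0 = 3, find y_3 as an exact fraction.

y_1 = (3 + 19/3)/2 = 14/3.
y_2 = (14/3 + 19/(14/3))/2 = 367/84.
y_3 = (367/84 + 19/(367/84))/2 = 268753/61656.

268753/61656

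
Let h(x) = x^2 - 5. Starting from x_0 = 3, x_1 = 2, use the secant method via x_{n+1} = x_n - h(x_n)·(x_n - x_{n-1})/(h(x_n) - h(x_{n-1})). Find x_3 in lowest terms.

47/21

h(3) = 4, h(2) = -1. x_2 = 2 - (-1)·(2 - 3)/((-1) - 4) = 11/5.
h(2) = -1, h(11/5) = -4/25. x_3 = (11/5) - (-4/25)·((11/5) - 2)/((-4/25) - (-1)) = 47/21.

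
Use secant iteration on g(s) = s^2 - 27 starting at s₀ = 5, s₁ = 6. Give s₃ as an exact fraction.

g(5) = -2, g(6) = 9. s₂ = 6 - 9·(6 - 5)/(9 - (-2)) = 57/11.
g(6) = 9, g(57/11) = -18/121. s₃ = (57/11) - (-18/121)·((57/11) - 6)/((-18/121) - 9) = 213/41.

213/41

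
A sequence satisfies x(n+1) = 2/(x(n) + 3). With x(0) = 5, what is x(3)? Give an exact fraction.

x(1) = 2/(5 + 3) = 1/4.
x(2) = 2/(1/4 + 3) = 8/13.
x(3) = 2/(8/13 + 3) = 26/47.

26/47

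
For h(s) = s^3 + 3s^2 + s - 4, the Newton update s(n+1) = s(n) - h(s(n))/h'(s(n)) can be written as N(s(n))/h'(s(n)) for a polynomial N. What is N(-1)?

h'(s) = 3s^2 + 6s + 1.
N(s) = s·h'(s) - h(s) = s·(3s^2 + 6s + 1) - (s^3 + 3s^2 + s - 4) = 2s^3 + 3s^2 + 4.
N(-1) = 5.

5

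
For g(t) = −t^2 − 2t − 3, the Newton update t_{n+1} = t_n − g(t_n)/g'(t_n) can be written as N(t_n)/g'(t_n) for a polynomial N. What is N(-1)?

2

g'(t) = −2t − 2.
N(t) = t·g'(t) − g(t) = t·(−2t − 2) − (−t^2 − 2t − 3) = −t^2 + 3.
N(-1) = 2.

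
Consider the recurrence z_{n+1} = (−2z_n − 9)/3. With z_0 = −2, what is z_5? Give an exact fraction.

z_1 = (−2·(−2) − 9)/3 = −5/3.
z_2 = (−2·(−5/3) − 9)/3 = −17/9.
z_3 = (−2·(−17/9) − 9)/3 = −47/27.
z_4 = (−2·(−47/27) − 9)/3 = −149/81.
z_5 = (−2·(−149/81) − 9)/3 = −431/243.

−431/243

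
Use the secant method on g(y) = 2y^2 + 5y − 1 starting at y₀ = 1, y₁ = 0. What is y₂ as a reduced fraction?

1/7

g(1) = 6, g(0) = −1. y₂ = 0 − (−1)·(0 − 1)/((−1) − 6) = 1/7.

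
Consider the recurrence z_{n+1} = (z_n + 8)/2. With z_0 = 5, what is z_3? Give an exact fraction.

61/8

z_1 = (5 + 8)/2 = 13/2.
z_2 = ((13/2) + 8)/2 = 29/4.
z_3 = ((29/4) + 8)/2 = 61/8.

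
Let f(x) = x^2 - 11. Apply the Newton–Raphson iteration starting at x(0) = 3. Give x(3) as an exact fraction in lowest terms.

79201/23880

f'(x) = 2x.
f(3) = -2, f'(3) = 6, so x(1) = 3 - (-2)/6 = 10/3.
f(10/3) = 1/9, f'(10/3) = 20/3, so x(2) = (10/3) - (1/9)/(20/3) = 199/60.
f(199/60) = 1/3600, f'(199/60) = 199/30, so x(3) = (199/60) - (1/3600)/(199/30) = 79201/23880.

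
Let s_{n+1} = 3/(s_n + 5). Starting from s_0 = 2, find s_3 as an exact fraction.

s_1 = 3/(2 + 5) = 3/7.
s_2 = 3/(3/7 + 5) = 21/38.
s_3 = 3/(21/38 + 5) = 114/211.

114/211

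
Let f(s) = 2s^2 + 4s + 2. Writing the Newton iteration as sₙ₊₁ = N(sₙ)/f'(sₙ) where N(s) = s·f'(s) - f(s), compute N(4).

30

f'(s) = 4s + 4.
N(s) = s·f'(s) - f(s) = s·(4s + 4) - (2s^2 + 4s + 2) = 2s^2 - 2.
N(4) = 30.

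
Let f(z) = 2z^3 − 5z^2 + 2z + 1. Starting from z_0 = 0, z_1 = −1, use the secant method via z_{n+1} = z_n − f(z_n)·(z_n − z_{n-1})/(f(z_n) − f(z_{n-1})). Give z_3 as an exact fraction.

−73/397

f(0) = 1, f(−1) = −8. z_2 = (−1) − (−8)·((−1) − 0)/((−8) − 1) = −1/9.
f(−1) = −8, f(−1/9) = 520/729. z_3 = (−1/9) − (520/729)·((−1/9) − (−1))/((520/729) − (−8)) = −73/397.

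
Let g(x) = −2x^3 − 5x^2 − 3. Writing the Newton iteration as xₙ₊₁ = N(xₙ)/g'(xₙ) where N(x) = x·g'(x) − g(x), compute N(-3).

g'(x) = −6x^2 − 10x.
N(x) = x·g'(x) − g(x) = x·(−6x^2 − 10x) − (−2x^3 − 5x^2 − 3) = −4x^3 − 5x^2 + 3.
N(-3) = 66.

66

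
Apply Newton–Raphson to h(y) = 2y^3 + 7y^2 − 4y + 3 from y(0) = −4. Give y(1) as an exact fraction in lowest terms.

−49/12

h'(y) = 6y^2 + 14y − 4.
h(−4) = 3, h'(−4) = 36, so y(1) = (−4) − 3/36 = −49/12.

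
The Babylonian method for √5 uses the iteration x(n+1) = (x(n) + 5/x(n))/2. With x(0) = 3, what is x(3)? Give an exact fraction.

2207/987

x(1) = (3 + 5/3)/2 = 7/3.
x(2) = (7/3 + 5/(7/3))/2 = 47/21.
x(3) = (47/21 + 5/(47/21))/2 = 2207/987.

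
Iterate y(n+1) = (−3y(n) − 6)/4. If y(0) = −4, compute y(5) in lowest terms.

−57/512

y(1) = (−3·(−4) − 6)/4 = 3/2.
y(2) = (−3·(3/2) − 6)/4 = −21/8.
y(3) = (−3·(−21/8) − 6)/4 = 15/32.
y(4) = (−3·(15/32) − 6)/4 = −237/128.
y(5) = (−3·(−237/128) − 6)/4 = −57/512.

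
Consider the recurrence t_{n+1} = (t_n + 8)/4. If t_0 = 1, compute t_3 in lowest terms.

t_1 = (1 + 8)/4 = 9/4.
t_2 = ((9/4) + 8)/4 = 41/16.
t_3 = ((41/16) + 8)/4 = 169/64.

169/64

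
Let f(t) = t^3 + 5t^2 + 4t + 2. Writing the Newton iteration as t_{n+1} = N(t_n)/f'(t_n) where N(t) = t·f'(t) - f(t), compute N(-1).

1

f'(t) = 3t^2 + 10t + 4.
N(t) = t·f'(t) - f(t) = t·(3t^2 + 10t + 4) - (t^3 + 5t^2 + 4t + 2) = 2t^3 + 5t^2 - 2.
N(-1) = 1.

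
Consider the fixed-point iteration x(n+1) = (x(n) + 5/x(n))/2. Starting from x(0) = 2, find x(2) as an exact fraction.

161/72

x(1) = (2 + 5/2)/2 = 9/4.
x(2) = (9/4 + 5/(9/4))/2 = 161/72.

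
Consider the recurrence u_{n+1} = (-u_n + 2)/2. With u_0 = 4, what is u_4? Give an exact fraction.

7/8

u_1 = (-4 + 2)/2 = -1.
u_2 = (-(-1) + 2)/2 = 3/2.
u_3 = (-(3/2) + 2)/2 = 1/4.
u_4 = (-(1/4) + 2)/2 = 7/8.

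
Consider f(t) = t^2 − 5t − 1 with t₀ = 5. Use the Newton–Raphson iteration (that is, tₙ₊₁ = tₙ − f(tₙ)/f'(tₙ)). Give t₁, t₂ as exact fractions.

f'(t) = 2t − 5.
f(5) = −1, f'(5) = 5, so t₁ = 5 − (−1)/5 = 26/5.
f(26/5) = 1/25, f'(26/5) = 27/5, so t₂ = (26/5) − (1/25)/(27/5) = 701/135.

t₁ = 26/5, t₂ = 701/135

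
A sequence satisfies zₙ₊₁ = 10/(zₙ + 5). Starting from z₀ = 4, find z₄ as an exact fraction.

z₁ = 10/(4 + 5) = 10/9.
z₂ = 10/(10/9 + 5) = 18/11.
z₃ = 10/(18/11 + 5) = 110/73.
z₄ = 10/(110/73 + 5) = 146/95.

146/95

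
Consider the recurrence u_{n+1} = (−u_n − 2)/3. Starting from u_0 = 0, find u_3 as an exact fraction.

u_1 = (−0 − 2)/3 = −2/3.
u_2 = (−(−2/3) − 2)/3 = −4/9.
u_3 = (−(−4/9) − 2)/3 = −14/27.

−14/27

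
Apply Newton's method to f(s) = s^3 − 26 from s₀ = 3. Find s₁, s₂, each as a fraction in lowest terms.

s₁ = 80/27, s₂ = 767879/259200

f'(s) = 3s^2.
f(3) = 1, f'(3) = 27, so s₁ = 3 − 1/27 = 80/27.
f(80/27) = 242/19683, f'(80/27) = 6400/243, so s₂ = (80/27) − (242/19683)/(6400/243) = 767879/259200.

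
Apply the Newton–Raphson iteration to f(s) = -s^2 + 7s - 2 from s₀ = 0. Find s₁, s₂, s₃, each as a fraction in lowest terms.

s₁ = 2/7, s₂ = 94/315, s₃ = 189614/635355

f'(s) = -2s + 7.
f(0) = -2, f'(0) = 7, so s₁ = 0 - (-2)/7 = 2/7.
f(2/7) = -4/49, f'(2/7) = 45/7, so s₂ = (2/7) - (-4/49)/(45/7) = 94/315.
f(94/315) = -16/99225, f'(94/315) = 2017/315, so s₃ = (94/315) - (-16/99225)/(2017/315) = 189614/635355.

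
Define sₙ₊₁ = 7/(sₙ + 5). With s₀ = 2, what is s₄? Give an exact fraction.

259/227

s₁ = 7/(2 + 5) = 1.
s₂ = 7/(1 + 5) = 7/6.
s₃ = 7/(7/6 + 5) = 42/37.
s₄ = 7/(42/37 + 5) = 259/227.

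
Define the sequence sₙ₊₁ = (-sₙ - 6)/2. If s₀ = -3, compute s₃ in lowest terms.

s₁ = (-(-3) - 6)/2 = -3/2.
s₂ = (-(-3/2) - 6)/2 = -9/4.
s₃ = (-(-9/4) - 6)/2 = -15/8.

-15/8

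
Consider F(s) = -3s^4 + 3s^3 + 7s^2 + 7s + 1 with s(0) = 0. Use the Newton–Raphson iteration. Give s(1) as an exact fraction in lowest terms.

-1/7

F'(s) = -12s^3 + 9s^2 + 14s + 7.
F(0) = 1, F'(0) = 7, so s(1) = 0 - 1/7 = -1/7.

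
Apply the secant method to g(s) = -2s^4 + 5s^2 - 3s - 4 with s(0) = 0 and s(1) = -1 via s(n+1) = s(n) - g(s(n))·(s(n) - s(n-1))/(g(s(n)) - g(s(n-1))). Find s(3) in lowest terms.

-61/88

g(0) = -4, g(-1) = 2. s(2) = (-1) - 2·((-1) - 0)/(2 - (-4)) = -2/3.
g(-1) = 2, g(-2/3) = -14/81. s(3) = (-2/3) - (-14/81)·((-2/3) - (-1))/((-14/81) - 2) = -61/88.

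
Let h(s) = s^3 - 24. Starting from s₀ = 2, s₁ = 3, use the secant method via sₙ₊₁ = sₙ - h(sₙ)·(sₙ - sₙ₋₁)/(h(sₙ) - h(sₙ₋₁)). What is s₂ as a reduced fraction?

h(2) = -16, h(3) = 3. s₂ = 3 - 3·(3 - 2)/(3 - (-16)) = 54/19.

54/19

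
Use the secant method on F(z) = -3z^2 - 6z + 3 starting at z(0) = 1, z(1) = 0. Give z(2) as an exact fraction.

F(1) = -6, F(0) = 3. z(2) = 0 - 3·(0 - 1)/(3 - (-6)) = 1/3.

1/3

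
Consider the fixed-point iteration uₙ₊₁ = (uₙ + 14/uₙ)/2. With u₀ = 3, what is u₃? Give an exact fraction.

u₁ = (3 + 14/3)/2 = 23/6.
u₂ = (23/6 + 14/(23/6))/2 = 1033/276.
u₃ = (1033/276 + 14/(1033/276))/2 = 2133553/570216.

2133553/570216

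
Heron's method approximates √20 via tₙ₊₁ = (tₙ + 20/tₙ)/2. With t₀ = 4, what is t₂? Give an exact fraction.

t₁ = (4 + 20/4)/2 = 9/2.
t₂ = (9/2 + 20/(9/2))/2 = 161/36.

161/36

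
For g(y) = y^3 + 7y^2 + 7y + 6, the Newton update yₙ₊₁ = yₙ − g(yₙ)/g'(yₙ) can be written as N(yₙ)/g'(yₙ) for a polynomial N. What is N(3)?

111

g'(y) = 3y^2 + 14y + 7.
N(y) = y·g'(y) − g(y) = y·(3y^2 + 14y + 7) − (y^3 + 7y^2 + 7y + 6) = 2y^3 + 7y^2 − 6.
N(3) = 111.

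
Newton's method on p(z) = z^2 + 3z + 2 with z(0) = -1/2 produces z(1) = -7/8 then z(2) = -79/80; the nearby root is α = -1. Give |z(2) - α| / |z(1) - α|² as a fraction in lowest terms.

4/5

z(1) - α = -7/8 - (-1) = -7/8 + 1 = 1/8, so |z(1) - α| = 1/8.
z(2) - α = -79/80 - (-1) = -79/80 + 1 = 1/80, so |z(2) - α| = 1/80.
|z(1) - α|² = 1/64.
Ratio = (1/80) / (1/64) = 4/5.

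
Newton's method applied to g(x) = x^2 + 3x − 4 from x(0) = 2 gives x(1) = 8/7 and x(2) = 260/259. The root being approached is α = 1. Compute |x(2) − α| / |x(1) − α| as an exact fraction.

1/37

x(1) − α = 8/7 − 1 = 1/7, so |x(1) − α| = 1/7.
x(2) − α = 260/259 − 1 = 1/259, so |x(2) − α| = 1/259.
Ratio = (1/259) / (1/7) = 1/37.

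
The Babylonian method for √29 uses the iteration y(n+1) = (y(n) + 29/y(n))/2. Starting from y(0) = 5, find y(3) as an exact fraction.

528527/98145

y(1) = (5 + 29/5)/2 = 27/5.
y(2) = (27/5 + 29/(27/5))/2 = 727/135.
y(3) = (727/135 + 29/(727/135))/2 = 528527/98145.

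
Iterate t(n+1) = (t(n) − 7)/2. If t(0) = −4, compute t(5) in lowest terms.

t(1) = ((−4) − 7)/2 = −11/2.
t(2) = ((−11/2) − 7)/2 = −25/4.
t(3) = ((−25/4) − 7)/2 = −53/8.
t(4) = ((−53/8) − 7)/2 = −109/16.
t(5) = ((−109/16) − 7)/2 = −221/32.

−221/32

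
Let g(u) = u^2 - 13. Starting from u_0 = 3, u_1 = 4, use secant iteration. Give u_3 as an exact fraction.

191/53

g(3) = -4, g(4) = 3. u_2 = 4 - 3·(4 - 3)/(3 - (-4)) = 25/7.
g(4) = 3, g(25/7) = -12/49. u_3 = (25/7) - (-12/49)·((25/7) - 4)/((-12/49) - 3) = 191/53.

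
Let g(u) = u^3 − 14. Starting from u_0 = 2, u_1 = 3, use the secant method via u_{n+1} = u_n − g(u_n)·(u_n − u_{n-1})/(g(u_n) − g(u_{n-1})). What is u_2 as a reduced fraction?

44/19

g(2) = −6, g(3) = 13. u_2 = 3 − 13·(3 − 2)/(13 − (−6)) = 44/19.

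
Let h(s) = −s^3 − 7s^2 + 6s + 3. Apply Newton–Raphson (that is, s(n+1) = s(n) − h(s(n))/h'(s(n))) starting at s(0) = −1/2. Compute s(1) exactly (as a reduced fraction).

h'(s) = −3s^2 − 14s + 6.
h(−1/2) = −13/8, h'(−1/2) = 49/4, so s(1) = (−1/2) − (−13/8)/(49/4) = −18/49.

−18/49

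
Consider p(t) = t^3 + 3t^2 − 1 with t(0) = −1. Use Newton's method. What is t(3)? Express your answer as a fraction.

p'(t) = 3t^2 + 6t.
p(−1) = 1, p'(−1) = −3, so t(1) = (−1) − 1/(−3) = −2/3.
p(−2/3) = 1/27, p'(−2/3) = −8/3, so t(2) = (−2/3) − (1/27)/(−8/3) = −47/72.
p(−47/72) = 73/373248, p'(−47/72) = −4559/1728, so t(3) = (−47/72) − (73/373248)/(−4559/1728) = −321373/492372.

−321373/492372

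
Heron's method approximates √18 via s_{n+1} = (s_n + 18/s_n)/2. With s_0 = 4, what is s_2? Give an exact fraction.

577/136

s_1 = (4 + 18/4)/2 = 17/4.
s_2 = (17/4 + 18/(17/4))/2 = 577/136.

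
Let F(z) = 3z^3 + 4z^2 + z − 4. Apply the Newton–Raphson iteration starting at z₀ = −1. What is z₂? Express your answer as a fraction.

F'(z) = 9z^2 + 8z + 1.
F(−1) = −4, F'(−1) = 2, so z₁ = (−1) − (−4)/2 = 1.
F(1) = 4, F'(1) = 18, so z₂ = 1 − 4/18 = 7/9.

7/9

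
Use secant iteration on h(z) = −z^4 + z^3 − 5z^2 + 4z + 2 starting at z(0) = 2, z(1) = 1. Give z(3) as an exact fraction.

h(2) = −18, h(1) = 1. z(2) = 1 − 1·(1 − 2)/(1 − (−18)) = 20/19.
h(1) = 1, h(20/19) = 79362/130321. z(3) = (20/19) − (79362/130321)·((20/19) − 1)/((79362/130321) − 1) = 57818/50959.

57818/50959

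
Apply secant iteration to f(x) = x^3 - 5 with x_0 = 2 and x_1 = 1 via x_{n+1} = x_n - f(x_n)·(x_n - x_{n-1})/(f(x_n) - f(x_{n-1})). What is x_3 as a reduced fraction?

f(2) = 3, f(1) = -4. x_2 = 1 - (-4)·(1 - 2)/((-4) - 3) = 11/7.
f(1) = -4, f(11/7) = -384/343. x_3 = (11/7) - (-384/343)·((11/7) - 1)/((-384/343) - (-4)) = 443/247.

443/247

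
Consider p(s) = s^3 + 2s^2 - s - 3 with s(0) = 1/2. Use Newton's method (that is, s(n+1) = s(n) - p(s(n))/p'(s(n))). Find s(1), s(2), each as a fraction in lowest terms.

s(1) = 15/7, s(2) = 10929/7322

p'(s) = 3s^2 + 4s - 1.
p(1/2) = -23/8, p'(1/2) = 7/4, so s(1) = (1/2) - (-23/8)/(7/4) = 15/7.
p(15/7) = 4761/343, p'(15/7) = 1046/49, so s(2) = (15/7) - (4761/343)/(1046/49) = 10929/7322.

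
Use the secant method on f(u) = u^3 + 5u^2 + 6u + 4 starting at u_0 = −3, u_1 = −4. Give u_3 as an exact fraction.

−156/43

f(−3) = 4, f(−4) = −4. u_2 = (−4) − (−4)·((−4) − (−3))/((−4) − 4) = −7/2.
f(−4) = −4, f(−7/2) = 11/8. u_3 = (−7/2) − (11/8)·((−7/2) − (−4))/((11/8) − (−4)) = −156/43.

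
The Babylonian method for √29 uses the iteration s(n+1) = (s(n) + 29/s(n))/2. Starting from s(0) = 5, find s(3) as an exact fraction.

528527/98145

s(1) = (5 + 29/5)/2 = 27/5.
s(2) = (27/5 + 29/(27/5))/2 = 727/135.
s(3) = (727/135 + 29/(727/135))/2 = 528527/98145.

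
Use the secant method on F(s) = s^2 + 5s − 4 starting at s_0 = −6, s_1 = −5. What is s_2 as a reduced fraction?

F(−6) = 2, F(−5) = −4. s_2 = (−5) − (−4)·((−5) − (−6))/((−4) − 2) = −17/3.

−17/3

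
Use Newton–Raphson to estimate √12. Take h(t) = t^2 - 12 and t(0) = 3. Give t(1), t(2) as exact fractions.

t(1) = 7/2, t(2) = 97/28

h'(t) = 2t.
h(3) = -3, h'(3) = 6, so t(1) = 3 - (-3)/6 = 7/2.
h(7/2) = 1/4, h'(7/2) = 7, so t(2) = (7/2) - (1/4)/7 = 97/28.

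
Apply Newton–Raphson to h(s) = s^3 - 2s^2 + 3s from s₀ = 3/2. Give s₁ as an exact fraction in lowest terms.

h'(s) = 3s^2 - 4s + 3.
h(3/2) = 27/8, h'(3/2) = 15/4, so s₁ = (3/2) - (27/8)/(15/4) = 3/5.

3/5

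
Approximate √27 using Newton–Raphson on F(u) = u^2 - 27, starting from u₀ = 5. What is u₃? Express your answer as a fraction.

3650401/702520

F'(u) = 2u.
F(5) = -2, F'(5) = 10, so u₁ = 5 - (-2)/10 = 26/5.
F(26/5) = 1/25, F'(26/5) = 52/5, so u₂ = (26/5) - (1/25)/(52/5) = 1351/260.
F(1351/260) = 1/67600, F'(1351/260) = 1351/130, so u₃ = (1351/260) - (1/67600)/(1351/130) = 3650401/702520.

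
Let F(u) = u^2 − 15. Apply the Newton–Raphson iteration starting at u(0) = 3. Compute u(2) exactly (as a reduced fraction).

31/8

F'(u) = 2u.
F(3) = −6, F'(3) = 6, so u(1) = 3 − (−6)/6 = 4.
F(4) = 1, F'(4) = 8, so u(2) = 4 − 1/8 = 31/8.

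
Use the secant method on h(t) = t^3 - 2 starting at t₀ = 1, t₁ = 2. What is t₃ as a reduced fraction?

75/62

h(1) = -1, h(2) = 6. t₂ = 2 - 6·(2 - 1)/(6 - (-1)) = 8/7.
h(2) = 6, h(8/7) = -174/343. t₃ = (8/7) - (-174/343)·((8/7) - 2)/((-174/343) - 6) = 75/62.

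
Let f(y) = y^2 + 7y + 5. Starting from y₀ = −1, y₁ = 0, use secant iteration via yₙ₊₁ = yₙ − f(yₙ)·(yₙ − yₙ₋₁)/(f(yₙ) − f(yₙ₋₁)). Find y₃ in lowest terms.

f(−1) = −1, f(0) = 5. y₂ = 0 − 5·(0 − (−1))/(5 − (−1)) = −5/6.
f(0) = 5, f(−5/6) = −5/36. y₃ = (−5/6) − (−5/36)·((−5/6) − 0)/((−5/36) − 5) = −30/37.

−30/37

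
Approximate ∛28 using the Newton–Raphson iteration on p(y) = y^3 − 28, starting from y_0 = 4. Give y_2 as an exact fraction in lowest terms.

p'(y) = 3y^2.
p(4) = 36, p'(4) = 48, so y_1 = 4 − 36/48 = 13/4.
p(13/4) = 405/64, p'(13/4) = 507/16, so y_2 = (13/4) − (405/64)/(507/16) = 1031/338.

1031/338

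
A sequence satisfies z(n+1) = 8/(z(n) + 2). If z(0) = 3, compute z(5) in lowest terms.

z(1) = 8/(3 + 2) = 8/5.
z(2) = 8/(8/5 + 2) = 20/9.
z(3) = 8/(20/9 + 2) = 36/19.
z(4) = 8/(36/19 + 2) = 76/37.
z(5) = 8/(76/37 + 2) = 148/75.

148/75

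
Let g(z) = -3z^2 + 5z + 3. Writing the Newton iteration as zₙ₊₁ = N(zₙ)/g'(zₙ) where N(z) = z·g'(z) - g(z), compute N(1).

g'(z) = -6z + 5.
N(z) = z·g'(z) - g(z) = z·(-6z + 5) - (-3z^2 + 5z + 3) = -3z^2 - 3.
N(1) = -6.

-6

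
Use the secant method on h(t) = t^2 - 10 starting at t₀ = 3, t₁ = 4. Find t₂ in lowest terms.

h(3) = -1, h(4) = 6. t₂ = 4 - 6·(4 - 3)/(6 - (-1)) = 22/7.

22/7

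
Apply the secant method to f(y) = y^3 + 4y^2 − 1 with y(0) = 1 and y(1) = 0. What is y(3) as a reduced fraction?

f(1) = 4, f(0) = −1. y(2) = 0 − (−1)·(0 − 1)/((−1) − 4) = 1/5.
f(0) = −1, f(1/5) = −104/125. y(3) = (1/5) − (−104/125)·((1/5) − 0)/((−104/125) − (−1)) = 25/21.

25/21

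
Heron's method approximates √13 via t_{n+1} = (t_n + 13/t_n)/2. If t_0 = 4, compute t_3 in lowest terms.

5597777/1552544

t_1 = (4 + 13/4)/2 = 29/8.
t_2 = (29/8 + 13/(29/8))/2 = 1673/464.
t_3 = (1673/464 + 13/(1673/464))/2 = 5597777/1552544.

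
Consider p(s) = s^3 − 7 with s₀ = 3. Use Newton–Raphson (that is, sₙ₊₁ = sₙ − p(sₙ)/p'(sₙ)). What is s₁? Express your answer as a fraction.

61/27

p'(s) = 3s^2.
p(3) = 20, p'(3) = 27, so s₁ = 3 − 20/27 = 61/27.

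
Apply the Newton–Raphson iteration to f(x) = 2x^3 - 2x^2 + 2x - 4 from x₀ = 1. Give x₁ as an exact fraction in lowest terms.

f'(x) = 6x^2 - 4x + 2.
f(1) = -2, f'(1) = 4, so x₁ = 1 - (-2)/4 = 3/2.

3/2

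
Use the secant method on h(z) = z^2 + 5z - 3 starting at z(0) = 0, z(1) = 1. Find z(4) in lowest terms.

85/157

h(0) = -3, h(1) = 3. z(2) = 1 - 3·(1 - 0)/(3 - (-3)) = 1/2.
h(1) = 3, h(1/2) = -1/4. z(3) = (1/2) - (-1/4)·((1/2) - 1)/((-1/4) - 3) = 7/13.
h(1/2) = -1/4, h(7/13) = -3/169. z(4) = (7/13) - (-3/169)·((7/13) - (1/2))/((-3/169) - (-1/4)) = 85/157.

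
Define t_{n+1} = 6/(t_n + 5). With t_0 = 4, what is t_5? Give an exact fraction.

3702/3703

t_1 = 6/(4 + 5) = 2/3.
t_2 = 6/(2/3 + 5) = 18/17.
t_3 = 6/(18/17 + 5) = 102/103.
t_4 = 6/(102/103 + 5) = 618/617.
t_5 = 6/(618/617 + 5) = 3702/3703.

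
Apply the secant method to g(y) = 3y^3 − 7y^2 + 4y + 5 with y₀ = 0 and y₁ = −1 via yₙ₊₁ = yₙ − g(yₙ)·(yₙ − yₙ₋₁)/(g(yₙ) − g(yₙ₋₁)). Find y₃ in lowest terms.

−195/391

g(0) = 5, g(−1) = −9. y₂ = (−1) − (−9)·((−1) − 0)/((−9) − 5) = −5/14.
g(−1) = −9, g(−5/14) = 6975/2744. y₃ = (−5/14) − (6975/2744)·((−5/14) − (−1))/((6975/2744) − (−9)) = −195/391.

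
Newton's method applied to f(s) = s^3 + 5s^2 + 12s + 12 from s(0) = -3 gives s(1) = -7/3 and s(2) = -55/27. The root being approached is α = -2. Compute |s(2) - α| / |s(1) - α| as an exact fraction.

s(1) - α = -7/3 - (-2) = -7/3 + 2 = -1/3, so |s(1) - α| = 1/3.
s(2) - α = -55/27 - (-2) = -55/27 + 2 = -1/27, so |s(2) - α| = 1/27.
Ratio = (1/27) / (1/3) = 1/9.

1/9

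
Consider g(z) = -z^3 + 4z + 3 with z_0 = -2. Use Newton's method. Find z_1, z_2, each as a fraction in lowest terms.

g'(z) = -3z^2 + 4.
g(-2) = 3, g'(-2) = -8, so z_1 = (-2) - 3/(-8) = -13/8.
g(-13/8) = 405/512, g'(-13/8) = -251/64, so z_2 = (-13/8) - (405/512)/(-251/64) = -1429/1004.

z_1 = -13/8, z_2 = -1429/1004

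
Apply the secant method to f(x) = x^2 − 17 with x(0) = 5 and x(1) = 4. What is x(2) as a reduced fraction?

f(5) = 8, f(4) = −1. x(2) = 4 − (−1)·(4 − 5)/((−1) − 8) = 37/9.

37/9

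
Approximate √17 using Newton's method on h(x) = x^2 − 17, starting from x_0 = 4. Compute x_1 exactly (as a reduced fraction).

33/8

h'(x) = 2x.
h(4) = −1, h'(4) = 8, so x_1 = 4 − (−1)/8 = 33/8.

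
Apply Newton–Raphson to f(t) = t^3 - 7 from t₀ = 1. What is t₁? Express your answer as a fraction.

f'(t) = 3t^2.
f(1) = -6, f'(1) = 3, so t₁ = 1 - (-6)/3 = 3.

3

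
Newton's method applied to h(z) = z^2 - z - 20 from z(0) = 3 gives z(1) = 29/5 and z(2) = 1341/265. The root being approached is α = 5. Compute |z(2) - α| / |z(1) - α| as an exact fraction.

z(1) - α = 29/5 - 5 = 4/5, so |z(1) - α| = 4/5.
z(2) - α = 1341/265 - 5 = 16/265, so |z(2) - α| = 16/265.
Ratio = (16/265) / (4/5) = 4/53.

4/53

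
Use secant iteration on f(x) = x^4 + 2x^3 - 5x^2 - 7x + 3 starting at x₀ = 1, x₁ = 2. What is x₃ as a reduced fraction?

16651/8497

f(1) = -6, f(2) = 1. x₂ = 2 - 1·(2 - 1)/(1 - (-6)) = 13/7.
f(2) = 1, f(13/7) = -6096/2401. x₃ = (13/7) - (-6096/2401)·((13/7) - 2)/((-6096/2401) - 1) = 16651/8497.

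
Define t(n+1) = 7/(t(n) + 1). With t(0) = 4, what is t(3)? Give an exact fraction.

t(1) = 7/(4 + 1) = 7/5.
t(2) = 7/(7/5 + 1) = 35/12.
t(3) = 7/(35/12 + 1) = 84/47.

84/47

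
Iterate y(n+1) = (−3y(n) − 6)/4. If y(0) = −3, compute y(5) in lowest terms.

y(1) = (−3·(−3) − 6)/4 = 3/4.
y(2) = (−3·(3/4) − 6)/4 = −33/16.
y(3) = (−3·(−33/16) − 6)/4 = 3/64.
y(4) = (−3·(3/64) − 6)/4 = −393/256.
y(5) = (−3·(−393/256) − 6)/4 = −357/1024.

−357/1024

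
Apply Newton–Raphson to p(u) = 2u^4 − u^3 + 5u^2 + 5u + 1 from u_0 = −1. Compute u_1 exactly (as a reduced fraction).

p'(u) = 8u^3 − 3u^2 + 10u + 5.
p(−1) = 4, p'(−1) = −16, so u_1 = (−1) − 4/(−16) = −3/4.

−3/4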